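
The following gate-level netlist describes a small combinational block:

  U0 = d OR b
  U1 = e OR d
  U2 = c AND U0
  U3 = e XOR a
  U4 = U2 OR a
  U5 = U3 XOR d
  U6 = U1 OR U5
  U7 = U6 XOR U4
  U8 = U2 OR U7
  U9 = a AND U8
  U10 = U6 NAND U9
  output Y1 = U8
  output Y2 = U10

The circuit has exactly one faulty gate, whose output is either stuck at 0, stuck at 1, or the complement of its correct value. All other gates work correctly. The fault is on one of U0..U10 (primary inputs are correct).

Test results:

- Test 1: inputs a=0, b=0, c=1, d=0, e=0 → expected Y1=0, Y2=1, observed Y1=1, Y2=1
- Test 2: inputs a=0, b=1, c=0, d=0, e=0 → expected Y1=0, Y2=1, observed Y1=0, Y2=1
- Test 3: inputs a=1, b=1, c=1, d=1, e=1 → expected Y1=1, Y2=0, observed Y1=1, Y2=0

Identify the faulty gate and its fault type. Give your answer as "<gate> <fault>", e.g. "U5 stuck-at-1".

Fault-free values for test 1 (a=0, b=0, c=1, d=0, e=0): U0=0, U1=0, U2=0, U3=0, U4=0, U5=0, U6=0, U7=0, U8=0, U9=0, U10=1, giving Y1=0, Y2=1. Observed Y1=1, Y2=1.
Test 1: faults giving observed Y1=1, Y2=1 are {U0 stuck-at-1, U0 inverted output, U1 stuck-at-1, U1 inverted output, U2 stuck-at-1, U2 inverted output, U3 stuck-at-1, U3 inverted output, U4 stuck-at-1, U4 inverted output, U5 stuck-at-1, U5 inverted output, U6 stuck-at-1, U6 inverted output, U7 stuck-at-1, U7 inverted output, U8 stuck-at-1, U8 inverted output}.
Test 2 (a=0, b=1, c=0, d=0, e=0): fault-free U0=1, U1=0, U2=0, U3=0, U4=0, U5=0, U6=0, U7=0, U8=0, U9=0, U10=1 → Y1=0, Y2=1; observed Y1=0, Y2=1. Eliminates U1 stuck-at-1, U1 inverted output, U2 stuck-at-1, U2 inverted output, U3 stuck-at-1, U3 inverted output, U4 stuck-at-1, U4 inverted output, U5 stuck-at-1, U5 inverted output, U6 stuck-at-1, U6 inverted output, U7 stuck-at-1, U7 inverted output, U8 stuck-at-1, U8 inverted output.
Test 3 (a=1, b=1, c=1, d=1, e=1): fault-free U0=1, U1=1, U2=1, U3=0, U4=1, U5=1, U6=1, U7=0, U8=1, U9=1, U10=0 → Y1=1, Y2=0; observed Y1=1, Y2=0. Eliminates U0 inverted output.
Only U0 stuck-at-1 is consistent with every test.

U0 stuck-at-1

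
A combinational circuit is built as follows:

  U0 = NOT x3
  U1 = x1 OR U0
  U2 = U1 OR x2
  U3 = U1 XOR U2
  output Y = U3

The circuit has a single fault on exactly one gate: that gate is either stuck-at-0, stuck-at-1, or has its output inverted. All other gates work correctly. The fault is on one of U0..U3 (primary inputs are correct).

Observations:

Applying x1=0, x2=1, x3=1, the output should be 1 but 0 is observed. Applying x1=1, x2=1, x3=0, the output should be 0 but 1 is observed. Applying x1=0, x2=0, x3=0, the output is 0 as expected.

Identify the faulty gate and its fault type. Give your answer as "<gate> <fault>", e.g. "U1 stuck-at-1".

U1 inverted output

Fault-free values for test 1 (x1=0, x2=1, x3=1): U0=0, U1=0, U2=1, U3=1, giving Y=1. Observed 0.
Test 1: faults giving observed 0 are {U0 stuck-at-1, U0 inverted output, U1 stuck-at-1, U1 inverted output, U2 stuck-at-0, U2 inverted output, U3 stuck-at-0, U3 inverted output}.
Test 2 (x1=1, x2=1, x3=0): fault-free U0=1, U1=1, U2=1, U3=0 → 0; observed 1. Eliminates U0 stuck-at-1, U0 inverted output, U1 stuck-at-1, U3 stuck-at-0.
Test 3 (x1=0, x2=0, x3=0): fault-free U0=1, U1=1, U2=1, U3=0 → 0; observed 0. Eliminates U2 stuck-at-0, U2 inverted output, U3 inverted output.
Only U1 inverted output is consistent with every test.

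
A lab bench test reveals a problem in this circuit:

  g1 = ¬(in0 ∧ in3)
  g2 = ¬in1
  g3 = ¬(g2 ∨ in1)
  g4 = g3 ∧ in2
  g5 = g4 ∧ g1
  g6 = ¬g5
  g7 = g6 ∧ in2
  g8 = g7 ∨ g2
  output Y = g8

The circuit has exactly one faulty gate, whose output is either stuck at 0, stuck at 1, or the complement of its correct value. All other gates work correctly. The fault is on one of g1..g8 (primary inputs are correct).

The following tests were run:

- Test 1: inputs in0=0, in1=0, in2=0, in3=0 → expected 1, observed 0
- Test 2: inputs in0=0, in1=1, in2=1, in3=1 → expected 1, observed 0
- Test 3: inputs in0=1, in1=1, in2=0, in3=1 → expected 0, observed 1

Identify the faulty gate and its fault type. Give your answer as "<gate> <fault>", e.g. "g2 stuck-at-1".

Fault-free values for test 1 (in0=0, in1=0, in2=0, in3=0): g1=1, g2=1, g3=0, g4=0, g5=0, g6=1, g7=0, g8=1, giving Y=1. Observed 0.
Test 1: faults giving observed 0 are {g2 stuck-at-0, g2 inverted output, g8 stuck-at-0, g8 inverted output}.
Test 2 (in0=0, in1=1, in2=1, in3=1): fault-free g1=1, g2=0, g3=0, g4=0, g5=0, g6=1, g7=1, g8=1 → 1; observed 0. Eliminates g2 stuck-at-0, g2 inverted output.
Test 3 (in0=1, in1=1, in2=0, in3=1): fault-free g1=0, g2=0, g3=0, g4=0, g5=0, g6=1, g7=0, g8=0 → 0; observed 1. Eliminates g8 stuck-at-0.
Only g8 inverted output is consistent with every test.

g8 inverted output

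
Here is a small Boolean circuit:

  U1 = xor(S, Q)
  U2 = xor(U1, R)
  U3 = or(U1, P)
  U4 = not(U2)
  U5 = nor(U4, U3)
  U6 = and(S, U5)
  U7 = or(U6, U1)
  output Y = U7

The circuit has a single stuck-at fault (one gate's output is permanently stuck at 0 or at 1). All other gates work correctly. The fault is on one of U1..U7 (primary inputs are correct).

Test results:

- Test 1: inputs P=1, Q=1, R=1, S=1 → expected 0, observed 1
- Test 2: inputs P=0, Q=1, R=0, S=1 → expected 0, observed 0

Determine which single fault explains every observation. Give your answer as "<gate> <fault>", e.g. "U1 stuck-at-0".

U3 stuck-at-0

Fault-free values for test 1 (P=1, Q=1, R=1, S=1): U1=0, U2=1, U3=1, U4=0, U5=0, U6=0, U7=0, giving Y=0. Observed 1.
Test 1: faults giving observed 1 are {U1 stuck-at-1, U3 stuck-at-0, U5 stuck-at-1, U6 stuck-at-1, U7 stuck-at-1}.
Test 2 (P=0, Q=1, R=0, S=1): fault-free U1=0, U2=0, U3=0, U4=1, U5=0, U6=0, U7=0 → 0; observed 0. Eliminates U1 stuck-at-1, U5 stuck-at-1, U6 stuck-at-1, U7 stuck-at-1.
Only U3 stuck-at-0 is consistent with every test.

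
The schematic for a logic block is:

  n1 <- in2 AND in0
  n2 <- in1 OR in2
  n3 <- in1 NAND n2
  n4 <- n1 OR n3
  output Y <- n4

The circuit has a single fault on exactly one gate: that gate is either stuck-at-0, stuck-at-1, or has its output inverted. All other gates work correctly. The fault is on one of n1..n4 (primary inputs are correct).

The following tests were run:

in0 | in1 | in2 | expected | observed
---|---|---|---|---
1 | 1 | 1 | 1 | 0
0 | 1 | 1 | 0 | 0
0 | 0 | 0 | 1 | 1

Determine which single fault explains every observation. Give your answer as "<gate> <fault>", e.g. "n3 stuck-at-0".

n1 stuck-at-0

Fault-free values for test 1 (in0=1, in1=1, in2=1): n1=1, n2=1, n3=0, n4=1, giving Y=1. Observed 0.
Test 1: faults giving observed 0 are {n1 stuck-at-0, n1 inverted output, n4 stuck-at-0, n4 inverted output}.
Test 2 (in0=0, in1=1, in2=1): fault-free n1=0, n2=1, n3=0, n4=0 → 0; observed 0. Eliminates n1 inverted output, n4 inverted output.
Test 3 (in0=0, in1=0, in2=0): fault-free n1=0, n2=0, n3=1, n4=1 → 1; observed 1. Eliminates n4 stuck-at-0.
Only n1 stuck-at-0 is consistent with every test.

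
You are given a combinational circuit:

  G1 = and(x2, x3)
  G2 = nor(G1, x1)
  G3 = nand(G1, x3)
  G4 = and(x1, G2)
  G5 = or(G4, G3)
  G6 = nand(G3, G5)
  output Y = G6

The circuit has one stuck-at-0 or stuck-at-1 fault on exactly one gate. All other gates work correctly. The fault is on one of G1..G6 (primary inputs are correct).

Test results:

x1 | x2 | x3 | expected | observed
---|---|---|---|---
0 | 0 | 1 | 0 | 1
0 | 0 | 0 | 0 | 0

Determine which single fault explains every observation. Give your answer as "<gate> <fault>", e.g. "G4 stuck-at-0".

G1 stuck-at-1

Fault-free values for test 1 (x1=0, x2=0, x3=1): G1=0, G2=1, G3=1, G4=0, G5=1, G6=0, giving Y=0. Observed 1.
Test 1: faults giving observed 1 are {G1 stuck-at-1, G3 stuck-at-0, G5 stuck-at-0, G6 stuck-at-1}.
Test 2 (x1=0, x2=0, x3=0): fault-free G1=0, G2=1, G3=1, G4=0, G5=1, G6=0 → 0; observed 0. Eliminates G3 stuck-at-0, G5 stuck-at-0, G6 stuck-at-1.
Only G1 stuck-at-1 is consistent with every test.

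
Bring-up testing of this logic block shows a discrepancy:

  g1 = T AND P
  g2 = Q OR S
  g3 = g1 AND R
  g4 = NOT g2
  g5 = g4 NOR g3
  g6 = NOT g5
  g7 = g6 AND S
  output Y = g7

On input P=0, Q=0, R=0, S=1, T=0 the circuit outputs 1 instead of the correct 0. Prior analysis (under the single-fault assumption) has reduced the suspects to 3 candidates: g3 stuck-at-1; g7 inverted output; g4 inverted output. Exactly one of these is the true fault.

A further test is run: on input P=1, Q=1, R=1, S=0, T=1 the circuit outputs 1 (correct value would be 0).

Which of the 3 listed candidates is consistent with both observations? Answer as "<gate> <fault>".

Evaluate each candidate on input P=1, Q=1, R=1, S=0, T=1:
  g3 stuck-at-1: g1=1, g2=1, g3=1 [stuck-at-1], g4=0, g5=0, g6=1, g7=0 → 0 — eliminated
  g7 inverted output: g1=1, g2=1, g3=1, g4=0, g5=0, g6=1, g7=1 [inverted output] → 1 — matches
  g4 inverted output: g1=1, g2=1, g3=1, g4=1 [inverted output], g5=0, g6=1, g7=0 → 0 — eliminated
Only g7 inverted output reproduces the observed 1.

g7 inverted output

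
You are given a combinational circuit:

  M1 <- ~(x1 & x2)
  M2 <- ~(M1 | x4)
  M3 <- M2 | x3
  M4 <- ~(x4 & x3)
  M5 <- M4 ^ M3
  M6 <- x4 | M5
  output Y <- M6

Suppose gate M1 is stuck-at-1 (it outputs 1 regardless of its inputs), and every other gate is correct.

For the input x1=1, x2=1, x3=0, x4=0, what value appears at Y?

Propagate with M1 forced: M1=1 [stuck-at-1], M2=0, M3=0, M4=1, M5=1, M6=1.
So Y = 1. (Without the fault it would be 0.)

1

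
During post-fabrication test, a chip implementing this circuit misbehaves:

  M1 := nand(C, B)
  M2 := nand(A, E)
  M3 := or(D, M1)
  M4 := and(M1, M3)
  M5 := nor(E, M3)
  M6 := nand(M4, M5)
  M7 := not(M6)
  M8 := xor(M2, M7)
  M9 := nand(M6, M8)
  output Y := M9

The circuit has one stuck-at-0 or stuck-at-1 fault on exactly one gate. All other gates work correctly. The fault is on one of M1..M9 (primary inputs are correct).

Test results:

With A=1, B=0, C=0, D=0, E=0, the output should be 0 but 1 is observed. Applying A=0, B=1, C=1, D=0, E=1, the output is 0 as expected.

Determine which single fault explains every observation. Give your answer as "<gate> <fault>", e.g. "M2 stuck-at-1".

M5 stuck-at-1

Fault-free values for test 1 (A=1, B=0, C=0, D=0, E=0): M1=1, M2=1, M3=1, M4=1, M5=0, M6=1, M7=0, M8=1, M9=0, giving Y=0. Observed 1.
Test 1: faults giving observed 1 are {M2 stuck-at-0, M5 stuck-at-1, M6 stuck-at-0, M7 stuck-at-1, M8 stuck-at-0, M9 stuck-at-1}.
Test 2 (A=0, B=1, C=1, D=0, E=1): fault-free M1=0, M2=1, M3=0, M4=0, M5=0, M6=1, M7=0, M8=1, M9=0 → 0; observed 0. Eliminates M2 stuck-at-0, M6 stuck-at-0, M7 stuck-at-1, M8 stuck-at-0, M9 stuck-at-1.
Only M5 stuck-at-1 is consistent with every test.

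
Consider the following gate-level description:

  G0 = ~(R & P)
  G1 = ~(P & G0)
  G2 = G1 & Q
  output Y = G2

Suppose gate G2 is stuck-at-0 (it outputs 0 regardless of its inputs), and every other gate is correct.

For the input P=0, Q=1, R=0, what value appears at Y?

0

Propagate with G2 forced: G0=1, G1=1, G2=0 [stuck-at-0].
So Y = 0. (Without the fault it would be 1.)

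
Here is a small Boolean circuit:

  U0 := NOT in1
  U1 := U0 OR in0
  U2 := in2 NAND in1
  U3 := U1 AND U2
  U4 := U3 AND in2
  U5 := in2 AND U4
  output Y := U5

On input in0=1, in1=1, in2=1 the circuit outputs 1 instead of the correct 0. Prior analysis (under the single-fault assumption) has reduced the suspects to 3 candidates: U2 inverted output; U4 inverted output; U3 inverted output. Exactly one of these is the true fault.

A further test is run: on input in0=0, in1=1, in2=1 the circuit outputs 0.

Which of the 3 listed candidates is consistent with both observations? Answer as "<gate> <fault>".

U2 inverted output

Evaluate each candidate on input in0=0, in1=1, in2=1:
  U2 inverted output: U0=0, U1=0, U2=1 [inverted output], U3=0, U4=0, U5=0 → 0 — matches
  U4 inverted output: U0=0, U1=0, U2=0, U3=0, U4=1 [inverted output], U5=1 → 1 — eliminated
  U3 inverted output: U0=0, U1=0, U2=0, U3=1 [inverted output], U4=1, U5=1 → 1 — eliminated
Only U2 inverted output reproduces the observed 0.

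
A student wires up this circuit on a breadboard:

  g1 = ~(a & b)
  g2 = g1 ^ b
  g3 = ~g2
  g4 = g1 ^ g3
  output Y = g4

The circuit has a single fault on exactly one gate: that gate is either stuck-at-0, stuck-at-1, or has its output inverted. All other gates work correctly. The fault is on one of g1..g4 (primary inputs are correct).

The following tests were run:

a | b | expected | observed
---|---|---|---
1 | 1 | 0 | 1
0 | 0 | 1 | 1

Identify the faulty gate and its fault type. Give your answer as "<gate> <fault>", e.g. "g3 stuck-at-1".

g4 stuck-at-1

Fault-free values for test 1 (a=1, b=1): g1=0, g2=1, g3=0, g4=0, giving Y=0. Observed 1.
Test 1: faults giving observed 1 are {g2 stuck-at-0, g2 inverted output, g3 stuck-at-1, g3 inverted output, g4 stuck-at-1, g4 inverted output}.
Test 2 (a=0, b=0): fault-free g1=1, g2=1, g3=0, g4=1 → 1; observed 1. Eliminates g2 stuck-at-0, g2 inverted output, g3 stuck-at-1, g3 inverted output, g4 inverted output.
Only g4 stuck-at-1 is consistent with every test.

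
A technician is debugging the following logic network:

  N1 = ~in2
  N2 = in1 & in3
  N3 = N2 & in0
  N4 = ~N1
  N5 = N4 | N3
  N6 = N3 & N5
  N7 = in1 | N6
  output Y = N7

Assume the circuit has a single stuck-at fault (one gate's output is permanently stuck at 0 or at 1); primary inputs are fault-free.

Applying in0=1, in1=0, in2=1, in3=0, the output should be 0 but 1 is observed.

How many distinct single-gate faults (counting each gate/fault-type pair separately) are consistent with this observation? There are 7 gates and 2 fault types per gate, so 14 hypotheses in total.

Fault-free: N1=0, N2=0, N3=0, N4=1, N5=1, N6=0, N7=0 → 0. Observed 1.
  N1 stuck-at-0: output 0 ✗
  N1 stuck-at-1: output 0 ✗
  N2 stuck-at-0: output 0 ✗
  N2 stuck-at-1: output 1 ✓
  N3 stuck-at-0: output 0 ✗
  N3 stuck-at-1: output 1 ✓
  N4 stuck-at-0: output 0 ✗
  N4 stuck-at-1: output 0 ✗
  N5 stuck-at-0: output 0 ✗
  N5 stuck-at-1: output 0 ✗
  N6 stuck-at-0: output 0 ✗
  N6 stuck-at-1: output 1 ✓
  N7 stuck-at-0: output 0 ✗
  N7 stuck-at-1: output 1 ✓
Consistent faults: {N2 stuck-at-1, N3 stuck-at-1, N6 stuck-at-1, N7 stuck-at-1} — 4 in all.

4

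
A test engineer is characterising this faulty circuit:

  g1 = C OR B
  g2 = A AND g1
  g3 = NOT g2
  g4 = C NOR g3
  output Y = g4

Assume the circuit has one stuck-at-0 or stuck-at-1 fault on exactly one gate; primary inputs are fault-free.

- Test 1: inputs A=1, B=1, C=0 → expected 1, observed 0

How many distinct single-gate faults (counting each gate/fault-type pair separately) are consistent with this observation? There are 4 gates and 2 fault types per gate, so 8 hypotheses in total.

4

Fault-free: g1=1, g2=1, g3=0, g4=1 → 1. Observed 0.
  g1 stuck-at-0: output 0 ✓
  g1 stuck-at-1: output 1 ✗
  g2 stuck-at-0: output 0 ✓
  g2 stuck-at-1: output 1 ✗
  g3 stuck-at-0: output 1 ✗
  g3 stuck-at-1: output 0 ✓
  g4 stuck-at-0: output 0 ✓
  g4 stuck-at-1: output 1 ✗
Consistent faults: {g1 stuck-at-0, g2 stuck-at-0, g3 stuck-at-1, g4 stuck-at-0} — 4 in all.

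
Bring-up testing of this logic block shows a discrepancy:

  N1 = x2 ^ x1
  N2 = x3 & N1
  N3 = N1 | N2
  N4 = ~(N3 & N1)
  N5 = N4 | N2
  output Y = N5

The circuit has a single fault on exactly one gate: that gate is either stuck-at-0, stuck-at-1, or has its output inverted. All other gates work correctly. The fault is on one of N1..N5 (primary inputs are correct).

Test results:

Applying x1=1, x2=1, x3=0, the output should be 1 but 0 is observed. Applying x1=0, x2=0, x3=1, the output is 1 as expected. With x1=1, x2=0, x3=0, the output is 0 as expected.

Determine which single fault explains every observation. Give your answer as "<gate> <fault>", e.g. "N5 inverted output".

Fault-free values for test 1 (x1=1, x2=1, x3=0): N1=0, N2=0, N3=0, N4=1, N5=1, giving Y=1. Observed 0.
Test 1: faults giving observed 0 are {N1 stuck-at-1, N1 inverted output, N4 stuck-at-0, N4 inverted output, N5 stuck-at-0, N5 inverted output}.
Test 2 (x1=0, x2=0, x3=1): fault-free N1=0, N2=0, N3=0, N4=1, N5=1 → 1; observed 1. Eliminates N4 stuck-at-0, N4 inverted output, N5 stuck-at-0, N5 inverted output.
Test 3 (x1=1, x2=0, x3=0): fault-free N1=1, N2=0, N3=1, N4=0, N5=0 → 0; observed 0. Eliminates N1 inverted output.
Only N1 stuck-at-1 is consistent with every test.

N1 stuck-at-1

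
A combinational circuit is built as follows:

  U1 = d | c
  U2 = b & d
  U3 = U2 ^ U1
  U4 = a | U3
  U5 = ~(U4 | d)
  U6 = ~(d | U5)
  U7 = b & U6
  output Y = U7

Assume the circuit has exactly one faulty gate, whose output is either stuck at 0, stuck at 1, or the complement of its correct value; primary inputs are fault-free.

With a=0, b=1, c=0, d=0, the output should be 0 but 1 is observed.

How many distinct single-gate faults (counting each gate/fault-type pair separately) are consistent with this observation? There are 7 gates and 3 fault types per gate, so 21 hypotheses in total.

Fault-free: U1=0, U2=0, U3=0, U4=0, U5=1, U6=0, U7=0 → 0. Observed 1.
  U1: stuck-at-1, inverted output ✓; others ✗
  U2: stuck-at-1, inverted output ✓; others ✗
  U3: stuck-at-1, inverted output ✓; others ✗
  U4: stuck-at-1, inverted output ✓; others ✗
  U5: stuck-at-0, inverted output ✓; others ✗
  U6: stuck-at-1, inverted output ✓; others ✗
  U7: stuck-at-1, inverted output ✓; others ✗
Consistent faults: {U1 stuck-at-1, U1 inverted output, U2 stuck-at-1, U2 inverted output, U3 stuck-at-1, U3 inverted output, U4 stuck-at-1, U4 inverted output, U5 stuck-at-0, U5 inverted output, U6 stuck-at-1, U6 inverted output, U7 stuck-at-1, U7 inverted output} — 14 in all.

14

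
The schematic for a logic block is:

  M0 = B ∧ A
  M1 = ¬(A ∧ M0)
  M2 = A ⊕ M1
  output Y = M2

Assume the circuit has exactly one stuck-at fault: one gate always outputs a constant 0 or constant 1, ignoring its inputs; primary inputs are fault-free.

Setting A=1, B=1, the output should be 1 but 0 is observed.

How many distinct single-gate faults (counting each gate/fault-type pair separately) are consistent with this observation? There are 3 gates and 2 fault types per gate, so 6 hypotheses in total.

3

Fault-free: M0=1, M1=0, M2=1 → 1. Observed 0.
  M0 stuck-at-0: output 0 ✓
  M0 stuck-at-1: output 1 ✗
  M1 stuck-at-0: output 1 ✗
  M1 stuck-at-1: output 0 ✓
  M2 stuck-at-0: output 0 ✓
  M2 stuck-at-1: output 1 ✗
Consistent faults: {M0 stuck-at-0, M1 stuck-at-1, M2 stuck-at-0} — 3 in all.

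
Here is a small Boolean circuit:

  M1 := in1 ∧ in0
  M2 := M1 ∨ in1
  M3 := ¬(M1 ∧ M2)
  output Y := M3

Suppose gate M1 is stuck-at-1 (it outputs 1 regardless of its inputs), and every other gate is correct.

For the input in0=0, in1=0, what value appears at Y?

Propagate with M1 forced: M1=1 [stuck-at-1], M2=1, M3=0.
So Y = 0. (Without the fault it would be 1.)

0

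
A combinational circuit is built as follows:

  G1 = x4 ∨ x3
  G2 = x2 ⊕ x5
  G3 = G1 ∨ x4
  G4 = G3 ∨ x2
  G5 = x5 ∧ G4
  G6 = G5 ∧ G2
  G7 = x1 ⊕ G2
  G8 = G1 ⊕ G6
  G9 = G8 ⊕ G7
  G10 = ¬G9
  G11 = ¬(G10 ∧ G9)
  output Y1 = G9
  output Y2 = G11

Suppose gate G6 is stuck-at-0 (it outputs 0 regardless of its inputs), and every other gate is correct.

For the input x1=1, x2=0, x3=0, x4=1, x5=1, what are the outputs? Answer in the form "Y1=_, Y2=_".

Y1=1, Y2=1

Propagate with G6 forced: G1=1, G2=1, G3=1, G4=1, G5=1, G6=0 [stuck-at-0], G7=0, G8=1, G9=1, G10=0, G11=1.
So the outputs are Y1=1, Y2=1. (Without the fault they would be Y1=0, Y2=1.)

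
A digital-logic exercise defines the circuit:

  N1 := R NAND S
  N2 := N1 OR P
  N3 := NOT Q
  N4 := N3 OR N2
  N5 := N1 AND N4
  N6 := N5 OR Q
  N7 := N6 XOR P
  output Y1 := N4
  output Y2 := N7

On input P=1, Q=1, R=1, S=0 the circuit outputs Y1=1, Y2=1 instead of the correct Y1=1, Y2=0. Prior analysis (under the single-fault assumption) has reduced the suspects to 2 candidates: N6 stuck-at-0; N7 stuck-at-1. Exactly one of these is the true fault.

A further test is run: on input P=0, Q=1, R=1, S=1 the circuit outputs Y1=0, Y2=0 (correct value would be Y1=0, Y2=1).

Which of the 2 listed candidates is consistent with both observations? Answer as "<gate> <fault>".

N6 stuck-at-0

Evaluate each candidate on input P=0, Q=1, R=1, S=1:
  N6 stuck-at-0: N1=0, N2=0, N3=0, N4=0, N5=0, N6=0 [stuck-at-0], N7=0 → Y1=0, Y2=0 — matches
  N7 stuck-at-1: N1=0, N2=0, N3=0, N4=0, N5=0, N6=1, N7=1 [stuck-at-1] → Y1=0, Y2=1 — eliminated
Only N6 stuck-at-0 reproduces the observed Y1=0, Y2=0.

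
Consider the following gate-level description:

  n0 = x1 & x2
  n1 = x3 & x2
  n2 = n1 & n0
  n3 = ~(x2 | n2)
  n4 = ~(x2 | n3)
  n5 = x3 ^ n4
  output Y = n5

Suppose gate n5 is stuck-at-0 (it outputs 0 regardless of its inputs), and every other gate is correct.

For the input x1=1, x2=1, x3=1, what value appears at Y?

0

Propagate with n5 forced: n0=1, n1=1, n2=1, n3=0, n4=0, n5=0 [stuck-at-0].
So Y = 0. (Without the fault it would be 1.)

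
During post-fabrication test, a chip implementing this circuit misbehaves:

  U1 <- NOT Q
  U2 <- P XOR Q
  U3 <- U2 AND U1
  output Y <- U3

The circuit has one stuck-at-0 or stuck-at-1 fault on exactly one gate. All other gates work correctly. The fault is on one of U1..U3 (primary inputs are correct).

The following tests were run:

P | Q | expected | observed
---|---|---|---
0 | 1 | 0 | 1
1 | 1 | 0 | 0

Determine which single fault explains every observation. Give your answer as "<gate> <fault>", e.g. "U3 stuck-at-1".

U1 stuck-at-1

Fault-free values for test 1 (P=0, Q=1): U1=0, U2=1, U3=0, giving Y=0. Observed 1.
Test 1: faults giving observed 1 are {U1 stuck-at-1, U3 stuck-at-1}.
Test 2 (P=1, Q=1): fault-free U1=0, U2=0, U3=0 → 0; observed 0. Eliminates U3 stuck-at-1.
Only U1 stuck-at-1 is consistent with every test.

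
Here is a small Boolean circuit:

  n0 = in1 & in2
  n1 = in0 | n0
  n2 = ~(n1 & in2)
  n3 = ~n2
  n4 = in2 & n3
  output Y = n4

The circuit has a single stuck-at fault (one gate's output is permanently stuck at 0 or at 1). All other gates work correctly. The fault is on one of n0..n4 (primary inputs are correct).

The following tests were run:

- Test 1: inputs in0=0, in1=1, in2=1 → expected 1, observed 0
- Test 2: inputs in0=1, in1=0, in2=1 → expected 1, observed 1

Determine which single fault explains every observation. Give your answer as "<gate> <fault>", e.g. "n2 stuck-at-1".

n0 stuck-at-0

Fault-free values for test 1 (in0=0, in1=1, in2=1): n0=1, n1=1, n2=0, n3=1, n4=1, giving Y=1. Observed 0.
Test 1: faults giving observed 0 are {n0 stuck-at-0, n1 stuck-at-0, n2 stuck-at-1, n3 stuck-at-0, n4 stuck-at-0}.
Test 2 (in0=1, in1=0, in2=1): fault-free n0=0, n1=1, n2=0, n3=1, n4=1 → 1; observed 1. Eliminates n1 stuck-at-0, n2 stuck-at-1, n3 stuck-at-0, n4 stuck-at-0.
Only n0 stuck-at-0 is consistent with every test.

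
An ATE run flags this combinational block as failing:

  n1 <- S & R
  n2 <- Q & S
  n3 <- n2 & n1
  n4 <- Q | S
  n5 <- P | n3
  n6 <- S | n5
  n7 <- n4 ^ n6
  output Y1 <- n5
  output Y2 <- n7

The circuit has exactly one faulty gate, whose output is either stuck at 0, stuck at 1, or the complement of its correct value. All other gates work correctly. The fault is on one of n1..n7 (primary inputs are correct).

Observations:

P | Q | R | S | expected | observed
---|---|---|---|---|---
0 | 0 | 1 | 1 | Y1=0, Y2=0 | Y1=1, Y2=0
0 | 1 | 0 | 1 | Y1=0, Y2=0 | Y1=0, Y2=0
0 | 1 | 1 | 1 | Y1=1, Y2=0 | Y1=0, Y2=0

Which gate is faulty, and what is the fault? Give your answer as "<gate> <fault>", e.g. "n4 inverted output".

Fault-free values for test 1 (P=0, Q=0, R=1, S=1): n1=1, n2=0, n3=0, n4=1, n5=0, n6=1, n7=0, giving Y1=0, Y2=0. Observed Y1=1, Y2=0.
Test 1: faults giving observed Y1=1, Y2=0 are {n2 stuck-at-1, n2 inverted output, n3 stuck-at-1, n3 inverted output, n5 stuck-at-1, n5 inverted output}.
Test 2 (P=0, Q=1, R=0, S=1): fault-free n1=0, n2=1, n3=0, n4=1, n5=0, n6=1, n7=0 → Y1=0, Y2=0; observed Y1=0, Y2=0. Eliminates n3 stuck-at-1, n3 inverted output, n5 stuck-at-1, n5 inverted output.
Test 3 (P=0, Q=1, R=1, S=1): fault-free n1=1, n2=1, n3=1, n4=1, n5=1, n6=1, n7=0 → Y1=1, Y2=0; observed Y1=0, Y2=0. Eliminates n2 stuck-at-1.
Only n2 inverted output is consistent with every test.

n2 inverted output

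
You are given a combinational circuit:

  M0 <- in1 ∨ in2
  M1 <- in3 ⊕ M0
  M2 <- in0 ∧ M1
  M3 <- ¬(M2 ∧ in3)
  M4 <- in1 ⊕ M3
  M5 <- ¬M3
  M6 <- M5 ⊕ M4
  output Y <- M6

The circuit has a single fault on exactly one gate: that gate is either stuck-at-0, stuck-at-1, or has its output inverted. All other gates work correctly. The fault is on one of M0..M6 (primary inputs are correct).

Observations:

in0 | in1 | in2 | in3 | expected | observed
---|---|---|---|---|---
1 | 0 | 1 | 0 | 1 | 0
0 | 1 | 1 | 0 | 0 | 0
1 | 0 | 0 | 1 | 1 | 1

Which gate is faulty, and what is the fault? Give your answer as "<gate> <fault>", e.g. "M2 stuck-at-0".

M4 stuck-at-0

Fault-free values for test 1 (in0=1, in1=0, in2=1, in3=0): M0=1, M1=1, M2=1, M3=1, M4=1, M5=0, M6=1, giving Y=1. Observed 0.
Test 1: faults giving observed 0 are {M4 stuck-at-0, M4 inverted output, M5 stuck-at-1, M5 inverted output, M6 stuck-at-0, M6 inverted output}.
Test 2 (in0=0, in1=1, in2=1, in3=0): fault-free M0=1, M1=1, M2=0, M3=1, M4=0, M5=0, M6=0 → 0; observed 0. Eliminates M4 inverted output, M5 stuck-at-1, M5 inverted output, M6 inverted output.
Test 3 (in0=1, in1=0, in2=0, in3=1): fault-free M0=0, M1=1, M2=1, M3=0, M4=0, M5=1, M6=1 → 1; observed 1. Eliminates M6 stuck-at-0.
Only M4 stuck-at-0 is consistent with every test.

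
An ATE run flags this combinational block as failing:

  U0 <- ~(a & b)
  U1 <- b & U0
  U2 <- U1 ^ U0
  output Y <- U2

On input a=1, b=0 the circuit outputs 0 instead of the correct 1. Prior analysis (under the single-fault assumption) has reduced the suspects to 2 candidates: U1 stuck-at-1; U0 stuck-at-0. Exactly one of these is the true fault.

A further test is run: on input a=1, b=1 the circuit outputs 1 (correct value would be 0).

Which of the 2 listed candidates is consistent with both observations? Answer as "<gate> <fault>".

Evaluate each candidate on input a=1, b=1:
  U1 stuck-at-1: U0=0, U1=1 [stuck-at-1], U2=1 → 1 — matches
  U0 stuck-at-0: U0=0 [stuck-at-0], U1=0, U2=0 → 0 — eliminated
Only U1 stuck-at-1 reproduces the observed 1.

U1 stuck-at-1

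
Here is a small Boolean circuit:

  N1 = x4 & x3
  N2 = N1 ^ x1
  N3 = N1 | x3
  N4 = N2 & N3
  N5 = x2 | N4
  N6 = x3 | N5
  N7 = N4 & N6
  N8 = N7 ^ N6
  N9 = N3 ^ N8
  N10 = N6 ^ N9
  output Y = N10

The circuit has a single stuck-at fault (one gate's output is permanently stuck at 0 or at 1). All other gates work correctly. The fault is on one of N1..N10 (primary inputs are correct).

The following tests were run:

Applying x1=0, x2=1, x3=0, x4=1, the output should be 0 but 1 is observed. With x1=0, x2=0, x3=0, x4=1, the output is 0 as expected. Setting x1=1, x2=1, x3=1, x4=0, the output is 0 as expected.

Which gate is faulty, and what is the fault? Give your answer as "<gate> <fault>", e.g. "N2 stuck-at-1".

N8 stuck-at-0

Fault-free values for test 1 (x1=0, x2=1, x3=0, x4=1): N1=0, N2=0, N3=0, N4=0, N5=1, N6=1, N7=0, N8=1, N9=1, N10=0, giving Y=0. Observed 1.
Test 1: faults giving observed 1 are {N3 stuck-at-1, N4 stuck-at-1, N7 stuck-at-1, N8 stuck-at-0, N9 stuck-at-0, N10 stuck-at-1}.
Test 2 (x1=0, x2=0, x3=0, x4=1): fault-free N1=0, N2=0, N3=0, N4=0, N5=0, N6=0, N7=0, N8=0, N9=0, N10=0 → 0; observed 0. Eliminates N3 stuck-at-1, N4 stuck-at-1, N7 stuck-at-1, N10 stuck-at-1.
Test 3 (x1=1, x2=1, x3=1, x4=0): fault-free N1=0, N2=1, N3=1, N4=1, N5=1, N6=1, N7=1, N8=0, N9=1, N10=0 → 0; observed 0. Eliminates N9 stuck-at-0.
Only N8 stuck-at-0 is consistent with every test.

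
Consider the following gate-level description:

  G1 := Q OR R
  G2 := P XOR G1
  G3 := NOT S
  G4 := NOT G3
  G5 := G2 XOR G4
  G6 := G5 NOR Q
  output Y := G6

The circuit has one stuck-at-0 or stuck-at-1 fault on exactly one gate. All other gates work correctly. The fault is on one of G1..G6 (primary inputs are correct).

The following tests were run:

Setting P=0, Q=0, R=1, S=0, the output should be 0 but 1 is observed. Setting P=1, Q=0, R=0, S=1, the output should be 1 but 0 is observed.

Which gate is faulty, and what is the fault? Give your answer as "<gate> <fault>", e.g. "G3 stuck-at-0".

Fault-free values for test 1 (P=0, Q=0, R=1, S=0): G1=1, G2=1, G3=1, G4=0, G5=1, G6=0, giving Y=0. Observed 1.
Test 1: faults giving observed 1 are {G1 stuck-at-0, G2 stuck-at-0, G3 stuck-at-0, G4 stuck-at-1, G5 stuck-at-0, G6 stuck-at-1}.
Test 2 (P=1, Q=0, R=0, S=1): fault-free G1=0, G2=1, G3=0, G4=1, G5=0, G6=1 → 1; observed 0. Eliminates G1 stuck-at-0, G3 stuck-at-0, G4 stuck-at-1, G5 stuck-at-0, G6 stuck-at-1.
Only G2 stuck-at-0 is consistent with every test.

G2 stuck-at-0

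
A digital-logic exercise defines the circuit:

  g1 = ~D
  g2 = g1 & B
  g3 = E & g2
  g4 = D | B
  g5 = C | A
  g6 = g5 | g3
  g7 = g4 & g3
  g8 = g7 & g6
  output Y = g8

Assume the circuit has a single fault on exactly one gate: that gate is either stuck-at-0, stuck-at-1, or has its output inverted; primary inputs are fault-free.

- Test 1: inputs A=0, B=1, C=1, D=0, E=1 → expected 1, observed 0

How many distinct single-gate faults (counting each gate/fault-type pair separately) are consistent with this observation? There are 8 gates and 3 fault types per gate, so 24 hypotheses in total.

14

Fault-free: g1=1, g2=1, g3=1, g4=1, g5=1, g6=1, g7=1, g8=1 → 1. Observed 0.
  g1: stuck-at-0, inverted output ✓; others ✗
  g2: stuck-at-0, inverted output ✓; others ✗
  g3: stuck-at-0, inverted output ✓; others ✗
  g4: stuck-at-0, inverted output ✓; others ✗
  g5: none of the 3 fault types match ✗
  g6: stuck-at-0, inverted output ✓; others ✗
  g7: stuck-at-0, inverted output ✓; others ✗
  g8: stuck-at-0, inverted output ✓; others ✗
Consistent faults: {g1 stuck-at-0, g1 inverted output, g2 stuck-at-0, g2 inverted output, g3 stuck-at-0, g3 inverted output, g4 stuck-at-0, g4 inverted output, g6 stuck-at-0, g6 inverted output, g7 stuck-at-0, g7 inverted output, g8 stuck-at-0, g8 inverted output} — 14 in all.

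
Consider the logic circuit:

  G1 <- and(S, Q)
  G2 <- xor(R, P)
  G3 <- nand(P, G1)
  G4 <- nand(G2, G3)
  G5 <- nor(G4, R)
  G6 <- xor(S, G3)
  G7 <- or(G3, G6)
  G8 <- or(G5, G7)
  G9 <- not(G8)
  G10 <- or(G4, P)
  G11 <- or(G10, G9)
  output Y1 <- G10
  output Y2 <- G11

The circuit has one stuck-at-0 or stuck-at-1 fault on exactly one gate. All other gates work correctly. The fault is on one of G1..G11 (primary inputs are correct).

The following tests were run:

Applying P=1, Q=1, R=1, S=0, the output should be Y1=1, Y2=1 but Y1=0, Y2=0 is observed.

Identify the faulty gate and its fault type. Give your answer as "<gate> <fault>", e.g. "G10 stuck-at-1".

G10 stuck-at-0

Fault-free values for test 1 (P=1, Q=1, R=1, S=0): G1=0, G2=0, G3=1, G4=1, G5=0, G6=1, G7=1, G8=1, G9=0, G10=1, G11=1, giving Y1=1, Y2=1. Observed Y1=0, Y2=0.
Test 1: faults giving observed Y1=0, Y2=0 are {G10 stuck-at-0}.
Only G10 stuck-at-0 is consistent with every test.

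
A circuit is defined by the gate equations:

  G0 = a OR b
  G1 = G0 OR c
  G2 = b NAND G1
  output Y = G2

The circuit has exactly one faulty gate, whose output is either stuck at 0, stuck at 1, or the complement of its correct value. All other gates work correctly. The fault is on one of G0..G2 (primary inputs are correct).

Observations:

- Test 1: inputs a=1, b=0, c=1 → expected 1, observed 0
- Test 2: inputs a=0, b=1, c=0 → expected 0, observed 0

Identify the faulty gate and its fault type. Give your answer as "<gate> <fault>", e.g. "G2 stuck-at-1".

G2 stuck-at-0

Fault-free values for test 1 (a=1, b=0, c=1): G0=1, G1=1, G2=1, giving Y=1. Observed 0.
Test 1: faults giving observed 0 are {G2 stuck-at-0, G2 inverted output}.
Test 2 (a=0, b=1, c=0): fault-free G0=1, G1=1, G2=0 → 0; observed 0. Eliminates G2 inverted output.
Only G2 stuck-at-0 is consistent with every test.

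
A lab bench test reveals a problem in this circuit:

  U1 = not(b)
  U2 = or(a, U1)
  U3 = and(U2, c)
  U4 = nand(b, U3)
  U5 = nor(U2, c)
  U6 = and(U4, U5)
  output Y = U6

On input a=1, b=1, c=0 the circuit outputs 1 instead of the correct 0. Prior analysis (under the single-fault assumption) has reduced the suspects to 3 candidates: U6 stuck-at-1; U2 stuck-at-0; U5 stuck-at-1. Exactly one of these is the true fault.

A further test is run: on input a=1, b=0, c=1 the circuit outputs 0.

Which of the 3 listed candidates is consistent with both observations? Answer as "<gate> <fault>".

U2 stuck-at-0

Evaluate each candidate on input a=1, b=0, c=1:
  U6 stuck-at-1: U1=1, U2=1, U3=1, U4=1, U5=0, U6=1 [stuck-at-1] → 1 — eliminated
  U2 stuck-at-0: U1=1, U2=0 [stuck-at-0], U3=0, U4=1, U5=0, U6=0 → 0 — matches
  U5 stuck-at-1: U1=1, U2=1, U3=1, U4=1, U5=1 [stuck-at-1], U6=1 → 1 — eliminated
Only U2 stuck-at-0 reproduces the observed 0.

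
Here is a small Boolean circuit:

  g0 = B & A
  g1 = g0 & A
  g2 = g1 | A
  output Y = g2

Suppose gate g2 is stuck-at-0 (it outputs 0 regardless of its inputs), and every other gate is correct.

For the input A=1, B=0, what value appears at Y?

0

Propagate with g2 forced: g0=0, g1=0, g2=0 [stuck-at-0].
So Y = 0. (Without the fault it would be 1.)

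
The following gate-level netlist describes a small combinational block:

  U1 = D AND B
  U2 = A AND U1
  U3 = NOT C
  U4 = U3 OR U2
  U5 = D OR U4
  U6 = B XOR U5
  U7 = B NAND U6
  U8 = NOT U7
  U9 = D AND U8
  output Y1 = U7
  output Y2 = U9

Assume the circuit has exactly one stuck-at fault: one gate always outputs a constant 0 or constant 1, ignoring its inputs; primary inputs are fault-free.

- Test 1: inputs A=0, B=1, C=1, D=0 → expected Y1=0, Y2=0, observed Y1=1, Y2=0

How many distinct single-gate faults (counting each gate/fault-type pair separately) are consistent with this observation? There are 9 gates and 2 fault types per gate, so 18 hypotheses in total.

6

Fault-free: U1=0, U2=0, U3=0, U4=0, U5=0, U6=1, U7=0, U8=1, U9=0 → Y1=0, Y2=0. Observed Y1=1, Y2=0.
  U1: none of the 2 fault types match ✗
  U2: stuck-at-1 ✓; others ✗
  U3: stuck-at-1 ✓; others ✗
  U4: stuck-at-1 ✓; others ✗
  U5: stuck-at-1 ✓; others ✗
  U6: stuck-at-0 ✓; others ✗
  U7: stuck-at-1 ✓; others ✗
  U8: none of the 2 fault types match ✗
  U9: none of the 2 fault types match ✗
Consistent faults: {U2 stuck-at-1, U3 stuck-at-1, U4 stuck-at-1, U5 stuck-at-1, U6 stuck-at-0, U7 stuck-at-1} — 6 in all.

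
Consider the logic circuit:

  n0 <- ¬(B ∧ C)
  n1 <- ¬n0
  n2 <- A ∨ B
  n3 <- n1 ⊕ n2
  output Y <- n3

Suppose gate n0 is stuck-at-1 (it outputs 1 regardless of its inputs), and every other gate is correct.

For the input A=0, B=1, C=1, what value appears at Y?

1

Propagate with n0 forced: n0=1 [stuck-at-1], n1=0, n2=1, n3=1.
So Y = 1. (Without the fault it would be 0.)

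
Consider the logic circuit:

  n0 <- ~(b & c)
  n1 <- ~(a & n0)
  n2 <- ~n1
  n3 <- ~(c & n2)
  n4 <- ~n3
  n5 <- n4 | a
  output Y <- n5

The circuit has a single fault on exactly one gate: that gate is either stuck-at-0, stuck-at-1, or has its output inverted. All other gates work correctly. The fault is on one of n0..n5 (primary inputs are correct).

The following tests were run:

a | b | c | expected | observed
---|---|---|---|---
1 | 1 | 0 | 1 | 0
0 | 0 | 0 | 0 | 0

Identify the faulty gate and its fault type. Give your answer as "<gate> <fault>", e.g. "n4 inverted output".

n5 stuck-at-0

Fault-free values for test 1 (a=1, b=1, c=0): n0=1, n1=0, n2=1, n3=1, n4=0, n5=1, giving Y=1. Observed 0.
Test 1: faults giving observed 0 are {n5 stuck-at-0, n5 inverted output}.
Test 2 (a=0, b=0, c=0): fault-free n0=1, n1=1, n2=0, n3=1, n4=0, n5=0 → 0; observed 0. Eliminates n5 inverted output.
Only n5 stuck-at-0 is consistent with every test.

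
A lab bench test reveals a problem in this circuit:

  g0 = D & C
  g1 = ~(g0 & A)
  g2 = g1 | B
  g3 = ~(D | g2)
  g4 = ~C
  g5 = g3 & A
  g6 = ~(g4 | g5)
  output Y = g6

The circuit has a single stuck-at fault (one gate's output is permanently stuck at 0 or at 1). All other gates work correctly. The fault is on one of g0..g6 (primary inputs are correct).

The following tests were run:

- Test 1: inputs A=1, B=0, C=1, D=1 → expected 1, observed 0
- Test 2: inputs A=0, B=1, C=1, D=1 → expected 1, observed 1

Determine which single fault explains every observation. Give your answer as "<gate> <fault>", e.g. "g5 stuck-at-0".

Fault-free values for test 1 (A=1, B=0, C=1, D=1): g0=1, g1=0, g2=0, g3=0, g4=0, g5=0, g6=1, giving Y=1. Observed 0.
Test 1: faults giving observed 0 are {g3 stuck-at-1, g4 stuck-at-1, g5 stuck-at-1, g6 stuck-at-0}.
Test 2 (A=0, B=1, C=1, D=1): fault-free g0=1, g1=1, g2=1, g3=0, g4=0, g5=0, g6=1 → 1; observed 1. Eliminates g4 stuck-at-1, g5 stuck-at-1, g6 stuck-at-0.
Only g3 stuck-at-1 is consistent with every test.

g3 stuck-at-1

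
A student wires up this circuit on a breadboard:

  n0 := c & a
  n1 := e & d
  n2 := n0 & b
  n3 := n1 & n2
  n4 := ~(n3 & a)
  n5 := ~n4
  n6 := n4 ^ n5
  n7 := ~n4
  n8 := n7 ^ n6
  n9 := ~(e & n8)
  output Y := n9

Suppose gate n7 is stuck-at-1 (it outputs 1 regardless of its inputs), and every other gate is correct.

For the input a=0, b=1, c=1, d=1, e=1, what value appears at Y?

Propagate with n7 forced: n0=0, n1=1, n2=0, n3=0, n4=1, n5=0, n6=1, n7=1 [stuck-at-1], n8=0, n9=1.
So Y = 1. (Without the fault it would be 0.)

1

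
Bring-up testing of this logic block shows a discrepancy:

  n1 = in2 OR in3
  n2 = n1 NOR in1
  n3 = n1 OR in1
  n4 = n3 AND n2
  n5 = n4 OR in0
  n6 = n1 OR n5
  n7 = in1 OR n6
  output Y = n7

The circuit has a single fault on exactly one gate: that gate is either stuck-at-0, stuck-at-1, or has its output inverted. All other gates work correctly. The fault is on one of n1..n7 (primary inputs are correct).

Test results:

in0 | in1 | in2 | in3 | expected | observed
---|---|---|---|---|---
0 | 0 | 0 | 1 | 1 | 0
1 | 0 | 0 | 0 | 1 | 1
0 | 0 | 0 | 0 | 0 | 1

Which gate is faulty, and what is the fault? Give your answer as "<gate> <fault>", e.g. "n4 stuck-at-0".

n1 inverted output

Fault-free values for test 1 (in0=0, in1=0, in2=0, in3=1): n1=1, n2=0, n3=1, n4=0, n5=0, n6=1, n7=1, giving Y=1. Observed 0.
Test 1: faults giving observed 0 are {n1 stuck-at-0, n1 inverted output, n6 stuck-at-0, n6 inverted output, n7 stuck-at-0, n7 inverted output}.
Test 2 (in0=1, in1=0, in2=0, in3=0): fault-free n1=0, n2=1, n3=0, n4=0, n5=1, n6=1, n7=1 → 1; observed 1. Eliminates n6 stuck-at-0, n6 inverted output, n7 stuck-at-0, n7 inverted output.
Test 3 (in0=0, in1=0, in2=0, in3=0): fault-free n1=0, n2=1, n3=0, n4=0, n5=0, n6=0, n7=0 → 0; observed 1. Eliminates n1 stuck-at-0.
Only n1 inverted output is consistent with every test.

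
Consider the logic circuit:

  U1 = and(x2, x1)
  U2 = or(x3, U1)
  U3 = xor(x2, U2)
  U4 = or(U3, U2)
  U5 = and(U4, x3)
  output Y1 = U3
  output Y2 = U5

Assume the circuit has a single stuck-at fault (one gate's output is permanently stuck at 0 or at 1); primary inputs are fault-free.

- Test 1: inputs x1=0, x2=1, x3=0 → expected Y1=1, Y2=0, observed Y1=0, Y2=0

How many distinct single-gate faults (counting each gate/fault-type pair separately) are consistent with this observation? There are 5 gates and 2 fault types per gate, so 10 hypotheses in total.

Fault-free: U1=0, U2=0, U3=1, U4=1, U5=0 → Y1=1, Y2=0. Observed Y1=0, Y2=0.
  U1 stuck-at-0: output Y1=1, Y2=0 ✗
  U1 stuck-at-1: output Y1=0, Y2=0 ✓
  U2 stuck-at-0: output Y1=1, Y2=0 ✗
  U2 stuck-at-1: output Y1=0, Y2=0 ✓
  U3 stuck-at-0: output Y1=0, Y2=0 ✓
  U3 stuck-at-1: output Y1=1, Y2=0 ✗
  U4 stuck-at-0: output Y1=1, Y2=0 ✗
  U4 stuck-at-1: output Y1=1, Y2=0 ✗
  U5 stuck-at-0: output Y1=1, Y2=0 ✗
  U5 stuck-at-1: output Y1=1, Y2=1 ✗
Consistent faults: {U1 stuck-at-1, U2 stuck-at-1, U3 stuck-at-0} — 3 in all.

3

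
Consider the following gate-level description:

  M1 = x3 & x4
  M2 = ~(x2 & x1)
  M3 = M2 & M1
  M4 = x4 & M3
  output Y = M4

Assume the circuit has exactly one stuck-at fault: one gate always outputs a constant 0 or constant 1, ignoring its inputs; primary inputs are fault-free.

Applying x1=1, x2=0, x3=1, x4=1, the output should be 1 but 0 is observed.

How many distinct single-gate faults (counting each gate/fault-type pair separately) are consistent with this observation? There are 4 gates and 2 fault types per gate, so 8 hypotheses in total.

4

Fault-free: M1=1, M2=1, M3=1, M4=1 → 1. Observed 0.
  M1 stuck-at-0: output 0 ✓
  M1 stuck-at-1: output 1 ✗
  M2 stuck-at-0: output 0 ✓
  M2 stuck-at-1: output 1 ✗
  M3 stuck-at-0: output 0 ✓
  M3 stuck-at-1: output 1 ✗
  M4 stuck-at-0: output 0 ✓
  M4 stuck-at-1: output 1 ✗
Consistent faults: {M1 stuck-at-0, M2 stuck-at-0, M3 stuck-at-0, M4 stuck-at-0} — 4 in all.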